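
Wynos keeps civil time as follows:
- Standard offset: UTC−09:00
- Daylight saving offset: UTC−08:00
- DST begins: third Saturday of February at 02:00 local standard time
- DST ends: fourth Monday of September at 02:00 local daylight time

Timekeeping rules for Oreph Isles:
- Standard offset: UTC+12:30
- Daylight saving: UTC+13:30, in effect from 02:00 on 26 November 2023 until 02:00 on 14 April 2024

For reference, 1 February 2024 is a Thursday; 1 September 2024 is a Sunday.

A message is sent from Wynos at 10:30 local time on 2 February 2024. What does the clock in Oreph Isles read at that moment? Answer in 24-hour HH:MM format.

1 February 2024 is a Thursday, so the first Saturday is February 3 and the third is February 17.
1 September 2024 is a Sunday, so the first Monday is September 2 and the fourth is September 23.
2 February 2024 is outside the daylight-saving period (17 February – 23 September), so Wynos is on standard time, UTC−09:00.
10:30 Wynos + 9h = 19:30 UTC.
At the standard offset (UTC+12:30), 19:30 UTC + 12h30m = 08:00 Oreph Isles standard time (rolling into the next day, 3 February 2024).
Daylight saving runs 26 November 2023 – 14 April 2024; the standard-time date in Oreph Isles, 3 February 2024, is inside that window, so Oreph Isles is at UTC+13:30.
19:30 UTC + 13h30m = 09:00 Oreph Isles (rolling into the next day, 3 February 2024).

09:00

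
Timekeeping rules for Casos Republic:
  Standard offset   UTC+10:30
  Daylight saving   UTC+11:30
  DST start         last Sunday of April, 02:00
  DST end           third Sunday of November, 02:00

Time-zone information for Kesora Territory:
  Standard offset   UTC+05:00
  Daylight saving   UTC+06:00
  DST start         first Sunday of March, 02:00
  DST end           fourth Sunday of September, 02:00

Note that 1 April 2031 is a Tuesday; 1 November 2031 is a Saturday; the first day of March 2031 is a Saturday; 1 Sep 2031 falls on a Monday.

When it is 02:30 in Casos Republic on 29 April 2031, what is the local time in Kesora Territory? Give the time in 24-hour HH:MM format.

1 April 2031 is a Tuesday, so Sundays fall on 6, 13, 20, 27; the last is April 27.
1 November 2031 is a Saturday, so the first Sunday is November 2 and the third is November 16.
29 April 2031 lies within the daylight-saving period (27 April – 16 November), so Casos Republic is on daylight time, UTC+11:30.
02:30 Casos Republic − 11h30m = 15:00 UTC (rolling into the previous day, 28 April 2031).
1 March 2031 is a Saturday, so the first Sunday is March 2.
1 September 2031 is a Monday, so the first Sunday is September 7 and the fourth is September 28.
At the standard offset (UTC+05:00), 15:00 UTC + 5h = 20:00 Kesora Territory standard time.
The standard-time date in Kesora Territory, 28 April 2031, falls between 2 March and 28 September, so daylight saving is in effect and Kesora Territory is at UTC+06:00.
15:00 UTC + 6h = 21:00 Kesora Territory.

21:00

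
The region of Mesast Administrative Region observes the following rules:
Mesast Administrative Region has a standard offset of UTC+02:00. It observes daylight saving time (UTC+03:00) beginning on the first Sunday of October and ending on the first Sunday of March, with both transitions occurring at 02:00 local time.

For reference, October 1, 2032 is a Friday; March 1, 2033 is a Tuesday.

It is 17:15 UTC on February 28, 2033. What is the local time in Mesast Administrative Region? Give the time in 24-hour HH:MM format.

20:15

1 October 2032 is a Friday, so the first Sunday is October 3.
1 March 2033 is a Tuesday, so the first Sunday is March 6.
At the standard offset (UTC+02:00), 17:15 UTC + 2h = 19:15 Mesast Administrative Region standard time.
The standard-time date in Mesast Administrative Region, February 28, 2033, lies within the daylight-saving period (3 October 2032 – 6 March 2033), so Mesast Administrative Region is on daylight time, UTC+03:00.
17:15 UTC + 3h = 20:15 local.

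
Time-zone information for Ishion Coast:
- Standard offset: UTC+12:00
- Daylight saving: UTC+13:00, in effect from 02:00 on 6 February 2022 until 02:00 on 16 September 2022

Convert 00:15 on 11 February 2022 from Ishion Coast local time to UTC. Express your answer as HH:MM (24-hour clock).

11:15

11 February 2022 falls between 6 February and 16 September, so daylight saving is in effect and Ishion Coast is at UTC+13:00.
00:15 local − 13h = 11:15 UTC (rolling into the previous day, 10 February 2022).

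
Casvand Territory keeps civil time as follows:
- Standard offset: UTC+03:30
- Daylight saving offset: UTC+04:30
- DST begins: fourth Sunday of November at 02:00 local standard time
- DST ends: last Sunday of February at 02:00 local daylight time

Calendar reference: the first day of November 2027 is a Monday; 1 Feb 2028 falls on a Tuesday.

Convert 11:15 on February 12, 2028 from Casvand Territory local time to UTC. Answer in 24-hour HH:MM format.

06:45

1 November 2027 is a Monday, so the first Sunday is November 7 and the fourth is November 28.
1 February 2028 is a Tuesday, so Sundays fall on 6, 13, 20, 27; the last is February 27.
February 12, 2028 lies within the daylight-saving period (28 November 2027 – 27 February 2028), so Casvand Territory is on daylight time, UTC+04:30.
11:15 local − 4h30m = 06:45 UTC.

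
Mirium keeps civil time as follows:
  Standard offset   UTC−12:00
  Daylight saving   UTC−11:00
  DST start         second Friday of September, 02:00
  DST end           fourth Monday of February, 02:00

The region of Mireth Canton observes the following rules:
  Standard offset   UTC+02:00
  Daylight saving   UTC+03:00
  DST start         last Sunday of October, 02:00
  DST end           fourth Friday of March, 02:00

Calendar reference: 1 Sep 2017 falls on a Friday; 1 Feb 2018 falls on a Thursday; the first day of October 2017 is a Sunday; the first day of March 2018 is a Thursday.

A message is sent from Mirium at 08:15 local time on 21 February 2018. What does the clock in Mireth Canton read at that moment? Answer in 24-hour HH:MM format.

1 September 2017 is a Friday, so the first Friday is September 1 and the second is September 8.
1 February 2018 is a Thursday, so the first Monday is February 5 and the fourth is February 26.
21 February 2018 lies within the daylight-saving period (8 September 2017 – 26 February 2018), so Mirium is on daylight time, UTC−11:00.
08:15 Mirium + 11h = 19:15 UTC.
1 October 2017 is a Sunday, so Sundays fall on 1, 8, 15, 22, 29; the last is October 29.
1 March 2018 is a Thursday, so the first Friday is March 2 and the fourth is March 23.
At the standard offset (UTC+02:00), 19:15 UTC + 2h = 21:15 Mireth Canton standard time.
Daylight saving runs 29 October 2017 – 23 March 2018; the standard-time date in Mireth Canton, 21 February 2018, is inside that window, so Mireth Canton is at UTC+03:00.
19:15 UTC + 3h = 22:15 Mireth Canton.

22:15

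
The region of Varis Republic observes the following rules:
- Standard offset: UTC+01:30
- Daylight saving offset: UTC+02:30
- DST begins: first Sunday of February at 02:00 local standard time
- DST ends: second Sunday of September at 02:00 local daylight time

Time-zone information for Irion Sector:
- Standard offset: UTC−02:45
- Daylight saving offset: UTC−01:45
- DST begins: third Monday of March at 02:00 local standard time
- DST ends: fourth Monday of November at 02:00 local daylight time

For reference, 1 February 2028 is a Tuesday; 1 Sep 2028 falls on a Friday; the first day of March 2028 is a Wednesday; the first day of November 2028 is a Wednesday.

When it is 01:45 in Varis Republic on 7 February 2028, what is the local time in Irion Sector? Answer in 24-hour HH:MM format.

1 February 2028 is a Tuesday, so the first Sunday is February 6.
1 September 2028 is a Friday, so the first Sunday is September 3 and the second is September 10.
7 February 2028 falls between 6 February and 10 September, so daylight saving is in effect and Varis Republic is at UTC+02:30.
01:45 Varis Republic − 2h30m = 23:15 UTC (rolling into the previous day, 6 February 2028).
1 March 2028 is a Wednesday, so the first Monday is March 6 and the third is March 20.
1 November 2028 is a Wednesday, so the first Monday is November 6 and the fourth is November 27.
At the standard offset (UTC−02:45), 23:15 UTC − 2h45m = 20:30 Irion Sector standard time.
The standard-time date in Irion Sector, 6 February 2028, does not fall between 20 March and 27 November, so daylight saving is not in effect and Irion Sector is at UTC−02:45.
23:15 UTC − 2h45m = 20:30 Irion Sector.

20:30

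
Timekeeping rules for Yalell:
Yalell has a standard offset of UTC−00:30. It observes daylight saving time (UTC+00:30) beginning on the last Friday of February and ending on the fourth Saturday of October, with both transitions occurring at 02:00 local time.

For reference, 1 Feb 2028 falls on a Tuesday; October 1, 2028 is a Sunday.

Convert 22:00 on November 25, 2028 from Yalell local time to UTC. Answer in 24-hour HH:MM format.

1 February 2028 is a Tuesday, so Fridays fall on 4, 11, 18, 25; the last is February 25.
1 October 2028 is a Sunday, so the first Saturday is October 7 and the fourth is October 28.
November 25, 2028 does not fall between 25 February and 28 October, so daylight saving is not in effect and Yalell is at UTC−00:30.
22:00 local + 0h30m = 22:30 UTC.

22:30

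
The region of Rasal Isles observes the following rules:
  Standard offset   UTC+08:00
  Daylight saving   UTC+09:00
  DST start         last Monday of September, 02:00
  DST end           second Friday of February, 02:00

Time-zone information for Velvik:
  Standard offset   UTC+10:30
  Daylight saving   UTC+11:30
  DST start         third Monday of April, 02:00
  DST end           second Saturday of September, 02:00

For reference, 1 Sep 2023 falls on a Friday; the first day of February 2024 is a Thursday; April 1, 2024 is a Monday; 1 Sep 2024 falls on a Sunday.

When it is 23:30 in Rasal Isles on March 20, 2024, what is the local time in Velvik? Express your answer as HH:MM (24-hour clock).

1 September 2023 is a Friday, so Mondays fall on 4, 11, 18, 25; the last is September 25.
1 February 2024 is a Thursday, so the first Friday is February 2 and the second is February 9.
Daylight saving runs 25 September 2023 – 9 February 2024; March 20, 2024 is outside that window, so Rasal Isles is on standard time at UTC+08:00.
23:30 Rasal Isles − 8h = 15:30 UTC.
1 April 2024 is a Monday, so the first Monday is April 1 and the third is April 15.
1 September 2024 is a Sunday, so the first Saturday is September 7 and the second is September 14.
At the standard offset (UTC+10:30), 15:30 UTC + 10h30m = 02:00 Velvik standard time (rolling into the next day, 21 March 2024).
The standard-time date in Velvik, March 21, 2024, does not fall between 15 April and 14 September, so daylight saving is not in effect and Velvik is at UTC+10:30.
15:30 UTC + 10h30m = 02:00 Velvik (rolling into the next day, 21 March 2024).

02:00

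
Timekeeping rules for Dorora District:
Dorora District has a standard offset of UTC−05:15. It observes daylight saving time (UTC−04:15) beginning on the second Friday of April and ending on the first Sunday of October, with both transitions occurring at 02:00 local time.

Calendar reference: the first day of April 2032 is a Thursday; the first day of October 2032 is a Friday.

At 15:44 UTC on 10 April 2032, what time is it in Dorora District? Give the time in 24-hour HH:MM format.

11:29

1 April 2032 is a Thursday, so the first Friday is April 2 and the second is April 9.
1 October 2032 is a Friday, so the first Sunday is October 3.
At the standard offset (UTC−05:15), 15:44 UTC − 5h15m = 10:29 Dorora District standard time.
Daylight saving runs 9 April – 3 October; the standard-time date in Dorora District, 10 April 2032, is inside that window, so Dorora District is at UTC−04:15.
15:44 UTC − 4h15m = 11:29 local.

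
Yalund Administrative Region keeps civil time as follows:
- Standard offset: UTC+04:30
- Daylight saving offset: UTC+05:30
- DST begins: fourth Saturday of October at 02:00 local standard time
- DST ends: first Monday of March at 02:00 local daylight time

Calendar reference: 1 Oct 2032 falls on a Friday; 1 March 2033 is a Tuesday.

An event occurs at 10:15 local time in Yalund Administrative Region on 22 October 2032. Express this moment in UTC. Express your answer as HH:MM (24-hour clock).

05:45

1 October 2032 is a Friday, so the first Saturday is October 2 and the fourth is October 23.
1 March 2033 is a Tuesday, so the first Monday is March 7.
22 October 2032 does not fall between 23 October 2032 and 7 March 2033, so daylight saving is not in effect and Yalund Administrative Region is at UTC+04:30.
10:15 local − 4h30m = 05:45 UTC.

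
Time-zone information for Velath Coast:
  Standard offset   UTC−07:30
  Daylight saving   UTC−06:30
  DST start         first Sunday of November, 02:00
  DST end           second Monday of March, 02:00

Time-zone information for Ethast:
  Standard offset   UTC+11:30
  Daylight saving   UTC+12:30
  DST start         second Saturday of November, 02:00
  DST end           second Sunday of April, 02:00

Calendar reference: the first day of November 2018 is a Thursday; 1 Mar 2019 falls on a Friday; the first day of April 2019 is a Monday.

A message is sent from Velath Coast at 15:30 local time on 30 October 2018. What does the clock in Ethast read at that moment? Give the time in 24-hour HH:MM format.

1 November 2018 is a Thursday, so the first Sunday is November 4.
1 March 2019 is a Friday, so the first Monday is March 4 and the second is March 11.
30 October 2018 does not fall between 4 November 2018 and 11 March 2019, so daylight saving is not in effect and Velath Coast is at UTC−07:30.
15:30 Velath Coast + 7h30m = 23:00 UTC.
1 November 2018 is a Thursday, so the first Saturday is November 3 and the second is November 10.
1 April 2019 is a Monday, so the first Sunday is April 7 and the second is April 14.
At the standard offset (UTC+11:30), 23:00 UTC + 11h30m = 10:30 Ethast standard time (rolling into the next day, 31 October 2018).
The standard-time date in Ethast, 31 October 2018, does not fall between 10 November 2018 and 14 April 2019, so daylight saving is not in effect and Ethast is at UTC+11:30.
23:00 UTC + 11h30m = 10:30 Ethast (rolling into the next day, 31 October 2018).

10:30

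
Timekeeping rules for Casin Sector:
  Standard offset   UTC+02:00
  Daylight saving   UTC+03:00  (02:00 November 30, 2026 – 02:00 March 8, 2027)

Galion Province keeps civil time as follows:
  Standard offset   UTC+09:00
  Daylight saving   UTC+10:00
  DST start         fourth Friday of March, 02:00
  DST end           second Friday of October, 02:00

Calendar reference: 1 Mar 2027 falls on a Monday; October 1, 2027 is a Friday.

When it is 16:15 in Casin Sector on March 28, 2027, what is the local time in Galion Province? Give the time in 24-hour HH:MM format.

00:15

Daylight saving runs 30 November 2026 – 8 March 2027; March 28, 2027 is outside that window, so Casin Sector is on standard time at UTC+02:00.
16:15 Casin Sector − 2h = 14:15 UTC.
1 March 2027 is a Monday, so the first Friday is March 5 and the fourth is March 26.
1 October 2027 is a Friday, so the first Friday is October 1 and the second is October 8.
At the standard offset (UTC+09:00), 14:15 UTC + 9h = 23:15 Galion Province standard time.
The standard-time date in Galion Province, March 28, 2027, lies within the daylight-saving period (26 March – 8 October), so Galion Province is on daylight time, UTC+10:00.
14:15 UTC + 10h = 00:15 Galion Province (rolling into the next day, 29 March 2027).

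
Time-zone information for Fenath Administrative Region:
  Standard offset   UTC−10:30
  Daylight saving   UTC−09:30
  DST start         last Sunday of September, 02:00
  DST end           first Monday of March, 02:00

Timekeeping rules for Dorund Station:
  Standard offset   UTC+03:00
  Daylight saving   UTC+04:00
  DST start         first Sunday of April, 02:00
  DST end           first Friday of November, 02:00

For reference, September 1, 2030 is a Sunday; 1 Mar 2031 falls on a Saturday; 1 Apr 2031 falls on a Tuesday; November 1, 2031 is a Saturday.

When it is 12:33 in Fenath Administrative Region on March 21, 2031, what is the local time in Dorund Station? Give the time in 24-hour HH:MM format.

02:03

1 September 2030 is a Sunday, so Sundays fall on 1, 8, 15, 22, 29; the last is September 29.
1 March 2031 is a Saturday, so the first Monday is March 3.
March 21, 2031 does not fall between 29 September 2030 and 3 March 2031, so daylight saving is not in effect and Fenath Administrative Region is at UTC−10:30.
12:33 Fenath Administrative Region + 10h30m = 23:03 UTC.
1 April 2031 is a Tuesday, so the first Sunday is April 6.
1 November 2031 is a Saturday, so the first Friday is November 7.
At the standard offset (UTC+03:00), 23:03 UTC + 3h = 02:03 Dorund Station standard time (rolling into the next day, 22 March 2031).
The standard-time date in Dorund Station, March 22, 2031, is outside the daylight-saving period (6 April – 7 November), so Dorund Station is on standard time, UTC+03:00.
23:03 UTC + 3h = 02:03 Dorund Station (rolling into the next day, 22 March 2031).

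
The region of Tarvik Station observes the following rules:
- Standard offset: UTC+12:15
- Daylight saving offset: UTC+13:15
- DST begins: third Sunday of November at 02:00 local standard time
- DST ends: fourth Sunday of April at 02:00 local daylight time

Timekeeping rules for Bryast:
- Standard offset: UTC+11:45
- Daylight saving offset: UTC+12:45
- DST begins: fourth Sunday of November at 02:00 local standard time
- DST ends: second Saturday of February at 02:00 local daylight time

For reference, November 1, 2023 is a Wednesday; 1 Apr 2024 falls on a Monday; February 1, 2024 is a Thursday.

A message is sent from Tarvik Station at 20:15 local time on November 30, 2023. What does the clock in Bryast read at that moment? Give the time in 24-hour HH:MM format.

1 November 2023 is a Wednesday, so the first Sunday is November 5 and the third is November 19.
1 April 2024 is a Monday, so the first Sunday is April 7 and the fourth is April 28.
November 30, 2023 falls between 19 November 2023 and 28 April 2024, so daylight saving is in effect and Tarvik Station is at UTC+13:15.
20:15 Tarvik Station − 13h15m = 07:00 UTC.
1 November 2023 is a Wednesday, so the first Sunday is November 5 and the fourth is November 26.
1 February 2024 is a Thursday, so the first Saturday is February 3 and the second is February 10.
At the standard offset (UTC+11:45), 07:00 UTC + 11h45m = 18:45 Bryast standard time.
Daylight saving runs 26 November 2023 – 10 February 2024; the standard-time date in Bryast, November 30, 2023, is inside that window, so Bryast is at UTC+12:45.
07:00 UTC + 12h45m = 19:45 Bryast.

19:45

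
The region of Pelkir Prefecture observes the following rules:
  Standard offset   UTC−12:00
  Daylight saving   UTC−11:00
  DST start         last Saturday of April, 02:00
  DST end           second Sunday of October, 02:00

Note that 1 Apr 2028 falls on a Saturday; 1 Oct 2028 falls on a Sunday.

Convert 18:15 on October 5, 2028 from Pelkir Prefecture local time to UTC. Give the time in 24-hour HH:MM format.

05:15

1 April 2028 is a Saturday, so Saturdays fall on 1, 8, 15, 22, 29; the last is April 29.
1 October 2028 is a Sunday, so the first Sunday is October 1 and the second is October 8.
Daylight saving runs 29 April – 8 October; October 5, 2028 is inside that window, so Pelkir Prefecture is at UTC−11:00.
18:15 local + 11h = 05:15 UTC (rolling into the next day, 6 October 2028).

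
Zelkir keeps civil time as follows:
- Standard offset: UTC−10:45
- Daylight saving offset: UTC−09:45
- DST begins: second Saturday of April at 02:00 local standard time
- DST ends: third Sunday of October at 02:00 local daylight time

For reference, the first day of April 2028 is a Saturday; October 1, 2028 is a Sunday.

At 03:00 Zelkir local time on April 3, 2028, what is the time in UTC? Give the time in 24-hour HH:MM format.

13:45

1 April 2028 is a Saturday, so the first Saturday is April 1 and the second is April 8.
1 October 2028 is a Sunday, so the first Sunday is October 1 and the third is October 15.
April 3, 2028 does not fall between 8 April and 15 October, so daylight saving is not in effect and Zelkir is at UTC−10:45.
03:00 local + 10h45m = 13:45 UTC.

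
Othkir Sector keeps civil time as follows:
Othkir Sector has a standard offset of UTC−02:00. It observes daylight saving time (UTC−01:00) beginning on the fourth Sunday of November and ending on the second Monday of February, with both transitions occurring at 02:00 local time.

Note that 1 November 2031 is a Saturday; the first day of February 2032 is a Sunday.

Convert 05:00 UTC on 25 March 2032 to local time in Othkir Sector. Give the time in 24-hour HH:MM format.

03:00

1 November 2031 is a Saturday, so the first Sunday is November 2 and the fourth is November 23.
1 February 2032 is a Sunday, so the first Monday is February 2 and the second is February 9.
At the standard offset (UTC−02:00), 05:00 UTC − 2h = 03:00 Othkir Sector standard time.
The standard-time date in Othkir Sector, 25 March 2032, is outside the daylight-saving period (23 November 2031 – 9 February 2032), so Othkir Sector is on standard time, UTC−02:00.
05:00 UTC − 2h = 03:00 local.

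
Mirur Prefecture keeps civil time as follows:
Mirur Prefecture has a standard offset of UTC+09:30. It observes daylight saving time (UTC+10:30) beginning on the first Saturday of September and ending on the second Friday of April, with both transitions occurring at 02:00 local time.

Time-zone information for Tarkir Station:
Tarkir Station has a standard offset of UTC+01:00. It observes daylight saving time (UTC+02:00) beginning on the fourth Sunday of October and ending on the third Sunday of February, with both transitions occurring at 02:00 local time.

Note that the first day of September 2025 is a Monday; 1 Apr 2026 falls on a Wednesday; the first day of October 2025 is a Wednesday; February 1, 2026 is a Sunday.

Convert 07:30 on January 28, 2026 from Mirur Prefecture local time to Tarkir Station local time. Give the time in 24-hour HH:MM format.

1 September 2025 is a Monday, so the first Saturday is September 6.
1 April 2026 is a Wednesday, so the first Friday is April 3 and the second is April 10.
January 28, 2026 falls between 6 September 2025 and 10 April 2026, so daylight saving is in effect and Mirur Prefecture is at UTC+10:30.
07:30 Mirur Prefecture − 10h30m = 21:00 UTC (rolling into the previous day, 27 January 2026).
1 October 2025 is a Wednesday, so the first Sunday is October 5 and the fourth is October 26.
1 February 2026 is a Sunday, so the first Sunday is February 1 and the third is February 15.
At the standard offset (UTC+01:00), 21:00 UTC + 1h = 22:00 Tarkir Station standard time.
The standard-time date in Tarkir Station, January 27, 2026, lies within the daylight-saving period (26 October 2025 – 15 February 2026), so Tarkir Station is on daylight time, UTC+02:00.
21:00 UTC + 2h = 23:00 Tarkir Station.

23:00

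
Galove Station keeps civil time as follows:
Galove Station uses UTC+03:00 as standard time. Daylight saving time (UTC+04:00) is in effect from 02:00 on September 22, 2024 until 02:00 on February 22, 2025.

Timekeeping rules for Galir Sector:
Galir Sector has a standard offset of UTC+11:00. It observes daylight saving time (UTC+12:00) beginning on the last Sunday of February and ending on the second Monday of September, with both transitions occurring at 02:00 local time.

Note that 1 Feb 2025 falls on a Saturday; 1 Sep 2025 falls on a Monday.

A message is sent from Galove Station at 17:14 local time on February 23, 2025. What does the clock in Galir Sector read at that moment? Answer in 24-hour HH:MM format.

Daylight saving runs 22 September 2024 – 22 February 2025; February 23, 2025 is outside that window, so Galove Station is on standard time at UTC+03:00.
17:14 Galove Station − 3h = 14:14 UTC.
1 February 2025 is a Saturday, so Sundays fall on 2, 9, 16, 23; the last is February 23.
1 September 2025 is a Monday, so the first Monday is September 1 and the second is September 8.
At the standard offset (UTC+11:00), 14:14 UTC + 11h = 01:14 Galir Sector standard time (rolling into the next day, 24 February 2025).
The standard-time date in Galir Sector, February 24, 2025, falls between 23 February and 8 September, so daylight saving is in effect and Galir Sector is at UTC+12:00.
14:14 UTC + 12h = 02:14 Galir Sector (rolling into the next day, 24 February 2025).

02:14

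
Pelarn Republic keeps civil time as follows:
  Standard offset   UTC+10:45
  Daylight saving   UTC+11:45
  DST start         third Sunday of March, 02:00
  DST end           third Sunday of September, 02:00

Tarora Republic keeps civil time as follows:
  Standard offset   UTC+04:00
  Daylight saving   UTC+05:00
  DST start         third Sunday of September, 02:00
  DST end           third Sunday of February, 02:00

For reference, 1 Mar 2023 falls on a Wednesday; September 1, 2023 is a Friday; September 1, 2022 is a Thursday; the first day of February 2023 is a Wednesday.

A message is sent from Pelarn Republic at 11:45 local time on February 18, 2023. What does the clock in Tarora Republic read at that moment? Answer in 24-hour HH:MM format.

06:00

1 March 2023 is a Wednesday, so the first Sunday is March 5 and the third is March 19.
1 September 2023 is a Friday, so the first Sunday is September 3 and the third is September 17.
Daylight saving runs 19 March – 17 September; February 18, 2023 is outside that window, so Pelarn Republic is on standard time at UTC+10:45.
11:45 Pelarn Republic − 10h45m = 01:00 UTC.
1 September 2022 is a Thursday, so the first Sunday is September 4 and the third is September 18.
1 February 2023 is a Wednesday, so the first Sunday is February 5 and the third is February 19.
At the standard offset (UTC+04:00), 01:00 UTC + 4h = 05:00 Tarora Republic standard time.
The standard-time date in Tarora Republic, February 18, 2023, falls between 18 September 2022 and 19 February 2023, so daylight saving is in effect and Tarora Republic is at UTC+05:00.
01:00 UTC + 5h = 06:00 Tarora Republic.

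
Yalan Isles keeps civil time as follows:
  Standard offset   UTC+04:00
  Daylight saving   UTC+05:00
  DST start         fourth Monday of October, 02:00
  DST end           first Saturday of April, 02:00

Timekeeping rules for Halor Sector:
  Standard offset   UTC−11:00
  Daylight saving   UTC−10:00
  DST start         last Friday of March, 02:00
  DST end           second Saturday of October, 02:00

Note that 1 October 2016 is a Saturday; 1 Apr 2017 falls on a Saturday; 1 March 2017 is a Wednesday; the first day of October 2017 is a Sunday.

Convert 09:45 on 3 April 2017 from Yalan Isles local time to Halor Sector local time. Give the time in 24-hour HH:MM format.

1 October 2016 is a Saturday, so the first Monday is October 3 and the fourth is October 24.
1 April 2017 is a Saturday, so the first Saturday is April 1.
3 April 2017 does not fall between 24 October 2016 and 1 April 2017, so daylight saving is not in effect and Yalan Isles is at UTC+04:00.
09:45 Yalan Isles − 4h = 05:45 UTC.
1 March 2017 is a Wednesday, so Fridays fall on 3, 10, 17, 24, 31; the last is March 31.
1 October 2017 is a Sunday, so the first Saturday is October 7 and the second is October 14.
At the standard offset (UTC−11:00), 05:45 UTC − 11h = 18:45 Halor Sector standard time (rolling into the previous day, 2 April 2017).
Daylight saving runs 31 March – 14 October; the standard-time date in Halor Sector, 2 April 2017, is inside that window, so Halor Sector is at UTC−10:00.
05:45 UTC − 10h = 19:45 Halor Sector (rolling into the previous day, 2 April 2017).

19:45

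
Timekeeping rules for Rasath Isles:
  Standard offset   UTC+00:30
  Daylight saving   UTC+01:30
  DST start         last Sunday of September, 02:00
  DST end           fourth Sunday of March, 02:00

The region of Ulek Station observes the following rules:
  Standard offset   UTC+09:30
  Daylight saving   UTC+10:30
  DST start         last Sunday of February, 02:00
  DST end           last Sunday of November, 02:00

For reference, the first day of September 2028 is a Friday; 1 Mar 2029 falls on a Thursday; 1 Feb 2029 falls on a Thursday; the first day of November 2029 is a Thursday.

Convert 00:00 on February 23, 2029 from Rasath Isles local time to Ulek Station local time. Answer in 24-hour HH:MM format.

08:00

1 September 2028 is a Friday, so Sundays fall on 3, 10, 17, 24; the last is September 24.
1 March 2029 is a Thursday, so the first Sunday is March 4 and the fourth is March 25.
Daylight saving runs 24 September 2028 – 25 March 2029; February 23, 2029 is inside that window, so Rasath Isles is at UTC+01:30.
00:00 Rasath Isles − 1h30m = 22:30 UTC (rolling into the previous day, 22 February 2029).
1 February 2029 is a Thursday, so Sundays fall on 4, 11, 18, 25; the last is February 25.
1 November 2029 is a Thursday, so Sundays fall on 4, 11, 18, 25; the last is November 25.
At the standard offset (UTC+09:30), 22:30 UTC + 9h30m = 08:00 Ulek Station standard time (rolling into the next day, 23 February 2029).
The standard-time date in Ulek Station, February 23, 2029, is outside the daylight-saving period (25 February – 25 November), so Ulek Station is on standard time, UTC+09:30.
22:30 UTC + 9h30m = 08:00 Ulek Station (rolling into the next day, 23 February 2029).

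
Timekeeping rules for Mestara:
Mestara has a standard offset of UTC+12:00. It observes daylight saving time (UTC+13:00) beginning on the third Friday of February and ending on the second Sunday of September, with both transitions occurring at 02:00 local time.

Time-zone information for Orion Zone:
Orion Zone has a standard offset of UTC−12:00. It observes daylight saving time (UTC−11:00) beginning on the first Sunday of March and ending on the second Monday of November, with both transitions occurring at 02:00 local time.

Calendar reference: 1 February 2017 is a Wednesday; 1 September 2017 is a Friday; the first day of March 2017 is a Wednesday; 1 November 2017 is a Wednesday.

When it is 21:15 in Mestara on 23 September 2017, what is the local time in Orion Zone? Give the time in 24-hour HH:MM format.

22:15

1 February 2017 is a Wednesday, so the first Friday is February 3 and the third is February 17.
1 September 2017 is a Friday, so the first Sunday is September 3 and the second is September 10.
23 September 2017 does not fall between 17 February and 10 September, so daylight saving is not in effect and Mestara is at UTC+12:00.
21:15 Mestara − 12h = 09:15 UTC.
1 March 2017 is a Wednesday, so the first Sunday is March 5.
1 November 2017 is a Wednesday, so the first Monday is November 6 and the second is November 13.
At the standard offset (UTC−12:00), 09:15 UTC − 12h = 21:15 Orion Zone standard time (rolling into the previous day, 22 September 2017).
Daylight saving runs 5 March – 13 November; the standard-time date in Orion Zone, 22 September 2017, is inside that window, so Orion Zone is at UTC−11:00.
09:15 UTC − 11h = 22:15 Orion Zone (rolling into the previous day, 22 September 2017).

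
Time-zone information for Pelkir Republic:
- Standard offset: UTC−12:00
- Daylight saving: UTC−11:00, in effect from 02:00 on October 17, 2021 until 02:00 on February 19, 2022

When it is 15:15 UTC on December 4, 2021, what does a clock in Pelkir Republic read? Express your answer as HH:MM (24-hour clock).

At the standard offset (UTC−12:00), 15:15 UTC − 12h = 03:15 Pelkir Republic standard time.
The standard-time date in Pelkir Republic, December 4, 2021, lies within the daylight-saving period (17 October 2021 – 19 February 2022), so Pelkir Republic is on daylight time, UTC−11:00.
15:15 UTC − 11h = 04:15 local.

04:15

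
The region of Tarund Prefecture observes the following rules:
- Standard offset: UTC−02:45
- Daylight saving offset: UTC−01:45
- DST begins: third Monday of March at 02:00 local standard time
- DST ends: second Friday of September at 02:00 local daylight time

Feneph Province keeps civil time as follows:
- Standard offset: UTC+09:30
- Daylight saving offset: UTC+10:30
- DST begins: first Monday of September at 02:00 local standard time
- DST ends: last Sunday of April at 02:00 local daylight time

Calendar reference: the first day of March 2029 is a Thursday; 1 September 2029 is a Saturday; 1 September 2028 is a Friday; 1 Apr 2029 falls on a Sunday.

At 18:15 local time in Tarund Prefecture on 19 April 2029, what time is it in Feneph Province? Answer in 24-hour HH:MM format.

1 March 2029 is a Thursday, so the first Monday is March 5 and the third is March 19.
1 September 2029 is a Saturday, so the first Friday is September 7 and the second is September 14.
19 April 2029 lies within the daylight-saving period (19 March – 14 September), so Tarund Prefecture is on daylight time, UTC−01:45.
18:15 Tarund Prefecture + 1h45m = 20:00 UTC.
1 September 2028 is a Friday, so the first Monday is September 4.
1 April 2029 is a Sunday, so Sundays fall on 1, 8, 15, 22, 29; the last is April 29.
At the standard offset (UTC+09:30), 20:00 UTC + 9h30m = 05:30 Feneph Province standard time (rolling into the next day, 20 April 2029).
The standard-time date in Feneph Province, 20 April 2029, falls between 4 September 2028 and 29 April 2029, so daylight saving is in effect and Feneph Province is at UTC+10:30.
20:00 UTC + 10h30m = 06:30 Feneph Province (rolling into the next day, 20 April 2029).

06:30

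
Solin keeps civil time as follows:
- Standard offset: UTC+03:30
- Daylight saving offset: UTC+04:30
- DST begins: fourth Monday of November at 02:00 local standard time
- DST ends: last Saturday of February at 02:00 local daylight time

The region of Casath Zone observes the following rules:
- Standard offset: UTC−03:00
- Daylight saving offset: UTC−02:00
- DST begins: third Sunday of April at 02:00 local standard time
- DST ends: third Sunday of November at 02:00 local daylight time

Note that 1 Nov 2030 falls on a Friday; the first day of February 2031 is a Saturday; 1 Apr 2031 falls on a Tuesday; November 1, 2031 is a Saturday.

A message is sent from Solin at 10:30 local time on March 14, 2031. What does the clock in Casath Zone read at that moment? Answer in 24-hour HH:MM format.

04:00

1 November 2030 is a Friday, so the first Monday is November 4 and the fourth is November 25.
1 February 2031 is a Saturday, so Saturdays fall on 1, 8, 15, 22; the last is February 22.
March 14, 2031 is outside the daylight-saving period (25 November 2030 – 22 February 2031), so Solin is on standard time, UTC+03:30.
10:30 Solin − 3h30m = 07:00 UTC.
1 April 2031 is a Tuesday, so the first Sunday is April 6 and the third is April 20.
1 November 2031 is a Saturday, so the first Sunday is November 2 and the third is November 16.
At the standard offset (UTC−03:00), 07:00 UTC − 3h = 04:00 Casath Zone standard time.
The standard-time date in Casath Zone, March 14, 2031, does not fall between 20 April and 16 November, so daylight saving is not in effect and Casath Zone is at UTC−03:00.
07:00 UTC − 3h = 04:00 Casath Zone.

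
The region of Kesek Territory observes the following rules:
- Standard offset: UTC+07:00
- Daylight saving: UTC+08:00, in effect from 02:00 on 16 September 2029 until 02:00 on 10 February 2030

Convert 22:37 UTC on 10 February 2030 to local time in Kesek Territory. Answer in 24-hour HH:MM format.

05:37

At the standard offset (UTC+07:00), 22:37 UTC + 7h = 05:37 Kesek Territory standard time (rolling into the next day, 11 February 2030).
The standard-time date in Kesek Territory, 11 February 2030, is outside the daylight-saving period (16 September 2029 – 10 February 2030), so Kesek Territory is on standard time, UTC+07:00.
22:37 UTC + 7h = 05:37 local (rolling into the next day, 11 February 2030).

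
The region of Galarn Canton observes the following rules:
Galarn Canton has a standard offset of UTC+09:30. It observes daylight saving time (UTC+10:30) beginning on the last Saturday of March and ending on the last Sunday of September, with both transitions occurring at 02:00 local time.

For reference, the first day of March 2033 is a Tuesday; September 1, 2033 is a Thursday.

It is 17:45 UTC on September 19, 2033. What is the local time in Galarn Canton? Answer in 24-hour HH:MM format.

04:15

1 March 2033 is a Tuesday, so Saturdays fall on 5, 12, 19, 26; the last is March 26.
1 September 2033 is a Thursday, so Sundays fall on 4, 11, 18, 25; the last is September 25.
At the standard offset (UTC+09:30), 17:45 UTC + 9h30m = 03:15 Galarn Canton standard time (rolling into the next day, 20 September 2033).
The standard-time date in Galarn Canton, September 20, 2033, lies within the daylight-saving period (26 March – 25 September), so Galarn Canton is on daylight time, UTC+10:30.
17:45 UTC + 10h30m = 04:15 local (rolling into the next day, 20 September 2033).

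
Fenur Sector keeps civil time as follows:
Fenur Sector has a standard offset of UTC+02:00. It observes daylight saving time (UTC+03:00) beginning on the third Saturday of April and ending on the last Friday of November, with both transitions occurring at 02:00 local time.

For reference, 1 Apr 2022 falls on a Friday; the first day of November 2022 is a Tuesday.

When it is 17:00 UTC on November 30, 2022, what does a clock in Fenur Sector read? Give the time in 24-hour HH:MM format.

19:00

1 April 2022 is a Friday, so the first Saturday is April 2 and the third is April 16.
1 November 2022 is a Tuesday, so Fridays fall on 4, 11, 18, 25; the last is November 25.
At the standard offset (UTC+02:00), 17:00 UTC + 2h = 19:00 Fenur Sector standard time.
The standard-time date in Fenur Sector, November 30, 2022, is outside the daylight-saving period (16 April – 25 November), so Fenur Sector is on standard time, UTC+02:00.
17:00 UTC + 2h = 19:00 local.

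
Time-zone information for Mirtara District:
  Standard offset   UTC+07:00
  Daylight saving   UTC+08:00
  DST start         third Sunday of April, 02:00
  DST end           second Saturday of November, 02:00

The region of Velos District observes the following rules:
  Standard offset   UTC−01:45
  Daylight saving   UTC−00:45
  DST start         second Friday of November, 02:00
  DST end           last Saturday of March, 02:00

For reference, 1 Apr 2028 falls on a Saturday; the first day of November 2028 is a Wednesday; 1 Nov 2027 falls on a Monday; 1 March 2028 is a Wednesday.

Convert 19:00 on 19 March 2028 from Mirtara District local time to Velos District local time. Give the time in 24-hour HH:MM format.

11:15

1 April 2028 is a Saturday, so the first Sunday is April 2 and the third is April 16.
1 November 2028 is a Wednesday, so the first Saturday is November 4 and the second is November 11.
Daylight saving runs 16 April – 11 November; 19 March 2028 is outside that window, so Mirtara District is on standard time at UTC+07:00.
19:00 Mirtara District − 7h = 12:00 UTC.
1 November 2027 is a Monday, so the first Friday is November 5 and the second is November 12.
1 March 2028 is a Wednesday, so Saturdays fall on 4, 11, 18, 25; the last is March 25.
At the standard offset (UTC−01:45), 12:00 UTC − 1h45m = 10:15 Velos District standard time.
Daylight saving runs 12 November 2027 – 25 March 2028; the standard-time date in Velos District, 19 March 2028, is inside that window, so Velos District is at UTC−00:45.
12:00 UTC − 0h45m = 11:15 Velos District.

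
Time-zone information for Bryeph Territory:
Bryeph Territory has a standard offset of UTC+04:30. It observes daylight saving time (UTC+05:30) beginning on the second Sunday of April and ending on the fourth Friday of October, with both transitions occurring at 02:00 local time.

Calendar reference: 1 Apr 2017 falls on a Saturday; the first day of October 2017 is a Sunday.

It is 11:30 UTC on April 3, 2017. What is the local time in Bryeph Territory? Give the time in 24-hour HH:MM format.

1 April 2017 is a Saturday, so the first Sunday is April 2 and the second is April 9.
1 October 2017 is a Sunday, so the first Friday is October 6 and the fourth is October 27.
At the standard offset (UTC+04:30), 11:30 UTC + 4h30m = 16:00 Bryeph Territory standard time.
The standard-time date in Bryeph Territory, April 3, 2017, is outside the daylight-saving period (9 April – 27 October), so Bryeph Territory is on standard time, UTC+04:30.
11:30 UTC + 4h30m = 16:00 local.

16:00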